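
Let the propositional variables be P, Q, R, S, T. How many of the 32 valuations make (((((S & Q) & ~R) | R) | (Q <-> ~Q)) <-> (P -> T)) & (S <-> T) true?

Initial set: {((((((S & Q) & ~R) | R) | (Q <-> ~Q)) <-> (P -> T)) & (S <-> T))}.
((((((S & Q) & ~R) | R) | (Q <-> ~Q)) <-> (P -> T)) & (S <-> T)): α-rule — add (((((S & Q) & ~R) | R) | (Q <-> ~Q)) <-> (P -> T)), (S <-> T).
(((((S & Q) & ~R) | R) | (Q <-> ~Q)) <-> (P -> T)): β-rule — branch into ((((S & Q) & ~R) | R) | (Q <-> ~Q)), (P -> T)  //  ~((((S & Q) & ~R) | R) | (Q <-> ~Q)), ~(P -> T).
  branch 1 (add ((((S & Q) & ~R) | R) | (Q <-> ~Q)), (P -> T)):
    (S <-> T): β-rule — branch into S, T  //  ~S, ~T.
      branch 1.1 (add S, T):
        ((((S & Q) & ~R) | R) | (Q <-> ~Q)): β-rule — branch into (((S & Q) & ~R) | R)  //  (Q <-> ~Q).
          branch 1.1.1 (add (((S & Q) & ~R) | R)):
            (P -> T): β-rule — branch into ~P  //  T.
              branch 1.1.1.1 (add ~P):
                (((S & Q) & ~R) | R): β-rule — branch into ((S & Q) & ~R)  //  R.
                  branch 1.1.1.1.1 (add ((S & Q) & ~R)):
                    ((S & Q) & ~R): α-rule — add (S & Q), ~R.
                    (S & Q): α-rule — add S, Q.
                    ○ open, literals {P=F, Q=T, R=F, S=T, T=T}.
                  branch 1.1.1.1.2 (add R):
                    ○ open, literals {P=F, R=T, S=T, T=T}.
              branch 1.1.1.2 (add T):
                (((S & Q) & ~R) | R): β-rule — branch into ((S & Q) & ~R)  //  R.
                  branch 1.1.1.2.1 (add ((S & Q) & ~R)):
                    ((S & Q) & ~R): α-rule — add (S & Q), ~R.
                    (S & Q): α-rule — add S, Q.
                    ○ open, literals {Q=T, R=F, S=T, T=T}.
                  branch 1.1.1.2.2 (add R):
                    ○ open, literals {R=T, S=T, T=T}.
          branch 1.1.2 (add (Q <-> ~Q)):
            (P -> T): β-rule — branch into ~P  //  T.
              branch 1.1.2.1 (add ~P):
                (Q <-> ~Q): β-rule — branch into Q, ~Q  //  ~Q, ~~Q.
                  branch 1.1.2.1.1 (add Q, ~Q):
                    × closes — contains both Q and ~Q.
                  branch 1.1.2.1.2 (add ~Q, ~~Q):
                    × closes — contains both Q and ~Q.
              branch 1.1.2.2 (add T):
                (Q <-> ~Q): β-rule — branch into Q, ~Q  //  ~Q, ~~Q.
                  branch 1.1.2.2.1 (add Q, ~Q):
                    × closes — contains both Q and ~Q.
                  branch 1.1.2.2.2 (add ~Q, ~~Q):
                    × closes — contains both Q and ~Q.
      branch 1.2 (add ~S, ~T):
        ((((S & Q) & ~R) | R) | (Q <-> ~Q)): β-rule — branch into (((S & Q) & ~R) | R)  //  (Q <-> ~Q).
          branch 1.2.1 (add (((S & Q) & ~R) | R)):
            (P -> T): β-rule — branch into ~P  //  T.
              branch 1.2.1.1 (add ~P):
                (((S & Q) & ~R) | R): β-rule — branch into ((S & Q) & ~R)  //  R.
                  branch 1.2.1.1.1 (add ((S & Q) & ~R)):
                    ((S & Q) & ~R): α-rule — add (S & Q), ~R.
                    (S & Q): α-rule — add S, Q.
                    × closes — contains both S and ~S.
                  branch 1.2.1.1.2 (add R):
                    ○ open, literals {P=F, R=T, S=F, T=F}.
              branch 1.2.1.2 (add T):
                × closes — contains both T and ~T.
          branch 1.2.2 (add (Q <-> ~Q)):
            (P -> T): β-rule — branch into ~P  //  T.
              branch 1.2.2.1 (add ~P):
                (Q <-> ~Q): β-rule — branch into Q, ~Q  //  ~Q, ~~Q.
                  branch 1.2.2.1.1 (add Q, ~Q):
                    × closes — contains both Q and ~Q.
                  branch 1.2.2.1.2 (add ~Q, ~~Q):
                    × closes — contains both Q and ~Q.
              branch 1.2.2.2 (add T):
                × closes — contains both T and ~T.
  branch 2 (add ~((((S & Q) & ~R) | R) | (Q <-> ~Q)), ~(P -> T)):
    ~((((S & Q) & ~R) | R) | (Q <-> ~Q)): α-rule — add ~(((S & Q) & ~R) | R), ~(Q <-> ~Q).
    ~(P -> T): α-rule — add P, ~T.
    ~(((S & Q) & ~R) | R): α-rule — add ~((S & Q) & ~R), ~R.
    (S <-> T): β-rule — branch into S, T  //  ~S, ~T.
      branch 2.1 (add S, T):
        × closes — contains both T and ~T.
      branch 2.2 (add ~S, ~T):
        ~(Q <-> ~Q): β-rule — branch into Q, ~~Q  //  ~Q, ~Q.
          branch 2.2.1 (add Q, ~~Q):
            ~((S & Q) & ~R): β-rule — branch into ~(S & Q)  //  ~~R.
              branch 2.2.1.1 (add ~(S & Q)):
                ~(S & Q): β-rule — branch into ~S  //  ~Q.
                  branch 2.2.1.1.1 (add ~S):
                    ○ open, literals {P=T, Q=T, R=F, S=F, T=F}.
                  branch 2.2.1.1.2 (add ~Q):
                    × closes — contains both Q and ~Q.
              branch 2.2.1.2 (add ~~R):
                × closes — contains both R and ~R.
          branch 2.2.2 (add ~Q, ~Q):
            ~((S & Q) & ~R): β-rule — branch into ~(S & Q)  //  ~~R.
              branch 2.2.2.1 (add ~(S & Q)):
                ~(S & Q): β-rule — branch into ~S  //  ~Q.
                  branch 2.2.2.1.1 (add ~S):
                    ○ open, literals {P=T, Q=F, R=F, S=F, T=F}.
                  branch 2.2.2.1.2 (add ~Q):
                    ○ open, literals {P=T, Q=F, R=F, S=F, T=F}.
              branch 2.2.2.2 (add ~~R):
                × closes — contains both R and ~R.
13 branches closed, 8 open.
Each open branch fixes some atoms; the unmentioned ones are free. Counting distinct full assignments: branch {P=F, Q=T, R=F, S=T, T=T} (none free) contributes 1 new; branch {P=F, R=T, S=T, T=T} (Q) contributes 2 new; branch {Q=T, R=F, S=T, T=T} (P) contributes 1 new; branch {R=T, S=T, T=T} (P, Q) contributes 2 new; branch {P=F, R=T, S=F, T=F} (Q) contributes 2 new; branch {P=T, Q=T, R=F, S=F, T=F} (none free) contributes 1 new; branch {P=T, Q=F, R=F, S=F, T=F} (none free) contributes 1 new; branch {P=T, Q=F, R=F, S=F, T=F} (none free) contributes 0 new. Total: 10.

10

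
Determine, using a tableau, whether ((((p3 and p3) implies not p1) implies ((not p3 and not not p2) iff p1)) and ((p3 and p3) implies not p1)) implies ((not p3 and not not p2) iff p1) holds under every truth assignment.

Valid

Assume the negation and expand:
Initial set: {F (((((p3 and p3) implies not p1) implies ((not p3 and not not p2) iff p1)) and ((p3 and p3) implies not p1)) implies ((not p3 and not not p2) iff p1))}.
F (((((p3 and p3) implies not p1) implies ((not p3 and not not p2) iff p1)) and ((p3 and p3) implies not p1)) implies ((not p3 and not not p2) iff p1)): α-rule — add T ((((p3 and p3) implies not p1) implies ((not p3 and not not p2) iff p1)) and ((p3 and p3) implies not p1)), F ((not p3 and not not p2) iff p1).
T ((((p3 and p3) implies not p1) implies ((not p3 and not not p2) iff p1)) and ((p3 and p3) implies not p1)): α-rule — add T (((p3 and p3) implies not p1) implies ((not p3 and not not p2) iff p1)), T ((p3 and p3) implies not p1).
F ((not p3 and not not p2) iff p1): β-rule — branch into T (not p3 and not not p2), F p1  //  F (not p3 and not not p2), T p1.
  branch 1 (add T (not p3 and not not p2), F p1):
    T (not p3 and not not p2): α-rule — add T not p3, T not not p2.
    T not not p2: drop double negation, giving T p2.
    T (((p3 and p3) implies not p1) implies ((not p3 and not not p2) iff p1)): β-rule — branch into F ((p3 and p3) implies not p1)  //  T ((not p3 and not not p2) iff p1).
      branch 1.1 (add F ((p3 and p3) implies not p1)):
        F ((p3 and p3) implies not p1): α-rule — add T (p3 and p3), F not p1.
        × closes — contains both p1 and not p1.
      branch 1.2 (add T ((not p3 and not not p2) iff p1)):
        T ((p3 and p3) implies not p1): β-rule — branch into F (p3 and p3)  //  T not p1.
          branch 1.2.1 (add F (p3 and p3)):
            T ((not p3 and not not p2) iff p1): β-rule — branch into T (not p3 and not not p2), T p1  //  F (not p3 and not not p2), F p1.
              branch 1.2.1.1 (add T (not p3 and not not p2), T p1):
                × closes — contains both p1 and not p1.
              branch 1.2.1.2 (add F (not p3 and not not p2), F p1):
                F (p3 and p3): β-rule — branch into F p3  //  F p3.
                  branch 1.2.1.2.1 (add F p3):
                    F (not p3 and not not p2): β-rule — branch into F not p3  //  F not not p2.
                      branch 1.2.1.2.1.1 (add F not p3):
                        × closes — contains both p3 and not p3.
                      branch 1.2.1.2.1.2 (add F not not p2):
                        F not not p2: drop double negation, giving F p2.
                        × closes — contains both p2 and not p2.
                  branch 1.2.1.2.2 (add F p3):
                    F (not p3 and not not p2): β-rule — branch into F not p3  //  F not not p2.
                      branch 1.2.1.2.2.1 (add F not p3):
                        × closes — contains both p3 and not p3.
                      branch 1.2.1.2.2.2 (add F not not p2):
                        F not not p2: drop double negation, giving F p2.
                        × closes — contains both p2 and not p2.
          branch 1.2.2 (add T not p1):
            T ((not p3 and not not p2) iff p1): β-rule — branch into T (not p3 and not not p2), T p1  //  F (not p3 and not not p2), F p1.
              branch 1.2.2.1 (add T (not p3 and not not p2), T p1):
                × closes — contains both p1 and not p1.
              branch 1.2.2.2 (add F (not p3 and not not p2), F p1):
                F (not p3 and not not p2): β-rule — branch into F not p3  //  F not not p2.
                  branch 1.2.2.2.1 (add F not p3):
                    × closes — contains both p3 and not p3.
                  branch 1.2.2.2.2 (add F not not p2):
                    F not not p2: drop double negation, giving F p2.
                    × closes — contains both p2 and not p2.
  branch 2 (add F (not p3 and not not p2), T p1):
    T (((p3 and p3) implies not p1) implies ((not p3 and not not p2) iff p1)): β-rule — branch into F ((p3 and p3) implies not p1)  //  T ((not p3 and not not p2) iff p1).
      branch 2.1 (add F ((p3 and p3) implies not p1)):
        F ((p3 and p3) implies not p1): α-rule — add T (p3 and p3), F not p1.
        T (p3 and p3): α-rule — add T p3, T p3.
        T ((p3 and p3) implies not p1): β-rule — branch into F (p3 and p3)  //  T not p1.
          branch 2.1.1 (add F (p3 and p3)):
            F (not p3 and not not p2): β-rule — branch into F not p3  //  F not not p2.
              branch 2.1.1.1 (add F not p3):
                F (p3 and p3): β-rule — branch into F p3  //  F p3.
                  branch 2.1.1.1.1 (add F p3):
                    × closes — contains both p3 and not p3.
                  branch 2.1.1.1.2 (add F p3):
                    × closes — contains both p3 and not p3.
              branch 2.1.1.2 (add F not not p2):
                F not not p2: drop double negation, giving F p2.
                F (p3 and p3): β-rule — branch into F p3  //  F p3.
                  branch 2.1.1.2.1 (add F p3):
                    × closes — contains both p3 and not p3.
                  branch 2.1.1.2.2 (add F p3):
                    × closes — contains both p3 and not p3.
          branch 2.1.2 (add T not p1):
            × closes — contains both p1 and not p1.
      branch 2.2 (add T ((not p3 and not not p2) iff p1)):
        T ((p3 and p3) implies not p1): β-rule — branch into F (p3 and p3)  //  T not p1.
          branch 2.2.1 (add F (p3 and p3)):
            F (not p3 and not not p2): β-rule — branch into F not p3  //  F not not p2.
              branch 2.2.1.1 (add F not p3):
                T ((not p3 and not not p2) iff p1): β-rule — branch into T (not p3 and not not p2), T p1  //  F (not p3 and not not p2), F p1.
                  branch 2.2.1.1.1 (add T (not p3 and not not p2), T p1):
                    T (not p3 and not not p2): α-rule — add T not p3, T not not p2.
                    × closes — contains both p3 and not p3.
                  branch 2.2.1.1.2 (add F (not p3 and not not p2), F p1):
                    × closes — contains both p1 and not p1.
              branch 2.2.1.2 (add F not not p2):
                F not not p2: drop double negation, giving F p2.
                T ((not p3 and not not p2) iff p1): β-rule — branch into T (not p3 and not not p2), T p1  //  F (not p3 and not not p2), F p1.
                  branch 2.2.1.2.1 (add T (not p3 and not not p2), T p1):
                    T (not p3 and not not p2): α-rule — add T not p3, T not not p2.
                    T not not p2: drop double negation, giving T p2.
                    × closes — contains both p2 and not p2.
                  branch 2.2.1.2.2 (add F (not p3 and not not p2), F p1):
                    × closes — contains both p1 and not p1.
          branch 2.2.2 (add T not p1):
            × closes — contains both p1 and not p1.
All 19 branches close.
Every branch closed, so the negation is unsatisfiable and the formula is valid.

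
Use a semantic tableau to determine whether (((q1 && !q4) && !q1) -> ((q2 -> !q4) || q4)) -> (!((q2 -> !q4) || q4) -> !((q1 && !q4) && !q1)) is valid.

Assume the negation and expand:
Initial set: {!((((q1 && !q4) && !q1) -> ((q2 -> !q4) || q4)) -> (!((q2 -> !q4) || q4) -> !((q1 && !q4) && !q1)))}.
!((((q1 && !q4) && !q1) -> ((q2 -> !q4) || q4)) -> (!((q2 -> !q4) || q4) -> !((q1 && !q4) && !q1))): α-rule — add (((q1 && !q4) && !q1) -> ((q2 -> !q4) || q4)), !(!((q2 -> !q4) || q4) -> !((q1 && !q4) && !q1)).
!(!((q2 -> !q4) || q4) -> !((q1 && !q4) && !q1)): α-rule — add !((q2 -> !q4) || q4), !!((q1 && !q4) && !q1).
!((q2 -> !q4) || q4): α-rule — add !(q2 -> !q4), !q4.
!!((q1 && !q4) && !q1): α-rule — add (q1 && !q4), !q1.
!(q2 -> !q4): α-rule — add q2, !!q4.
× closes — contains both q4 and !q4.
All 1 branch closes.
Every branch closed, so the negation is unsatisfiable and the formula is valid.

Valid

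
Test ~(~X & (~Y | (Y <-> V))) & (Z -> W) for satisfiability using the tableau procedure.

Initial set: {(~(~X & (~Y | (Y <-> V))) & (Z -> W))}.
(~(~X & (~Y | (Y <-> V))) & (Z -> W)): α-rule — add ~(~X & (~Y | (Y <-> V))), (Z -> W).
~(~X & (~Y | (Y <-> V))): β-rule — branch into ~~X  //  ~(~Y | (Y <-> V)).
  branch 1 (add ~~X):
    (Z -> W): β-rule — branch into ~Z  //  W.
      branch 1.1 (add ~Z):
        ○ open, literals {X=1, Z=0}.
      branch 1.2 (add W):
        ○ open, literals {W=1, X=1}.
  branch 2 (add ~(~Y | (Y <-> V))):
    ~(~Y | (Y <-> V)): α-rule — add ~~Y, ~(Y <-> V).
    (Z -> W): β-rule — branch into ~Z  //  W.
      branch 2.1 (add ~Z):
        ~(Y <-> V): β-rule — branch into Y, ~V  //  ~Y, V.
          branch 2.1.1 (add Y, ~V):
            ○ open, literals {V=0, Y=1, Z=0}.
          branch 2.1.2 (add ~Y, V):
            × closes — contains both Y and ~Y.
      branch 2.2 (add W):
        ~(Y <-> V): β-rule — branch into Y, ~V  //  ~Y, V.
          branch 2.2.1 (add Y, ~V):
            ○ open, literals {V=0, W=1, Y=1}.
          branch 2.2.2 (add ~Y, V):
            × closes — contains both Y and ~Y.
2 branches closed, 4 open.
An open branch gives a satisfying assignment: X=1, Z=0.

Satisfiable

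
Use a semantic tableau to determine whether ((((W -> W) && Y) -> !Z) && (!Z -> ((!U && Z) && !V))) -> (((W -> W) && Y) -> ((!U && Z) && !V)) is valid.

Assume the negation and expand:
Initial set: {!(((((W -> W) && Y) -> !Z) && (!Z -> ((!U && Z) && !V))) -> (((W -> W) && Y) -> ((!U && Z) && !V)))}.
!(((((W -> W) && Y) -> !Z) && (!Z -> ((!U && Z) && !V))) -> (((W -> W) && Y) -> ((!U && Z) && !V))): α-rule — add ((((W -> W) && Y) -> !Z) && (!Z -> ((!U && Z) && !V))), !(((W -> W) && Y) -> ((!U && Z) && !V)).
((((W -> W) && Y) -> !Z) && (!Z -> ((!U && Z) && !V))): α-rule — add (((W -> W) && Y) -> !Z), (!Z -> ((!U && Z) && !V)).
!(((W -> W) && Y) -> ((!U && Z) && !V)): α-rule — add ((W -> W) && Y), !((!U && Z) && !V).
((W -> W) && Y): α-rule — add (W -> W), Y.
(((W -> W) && Y) -> !Z): β-rule — branch into !((W -> W) && Y)  //  !Z.
  branch 1 (add !((W -> W) && Y)):
    (!Z -> ((!U && Z) && !V)): β-rule — branch into !!Z  //  ((!U && Z) && !V).
      branch 1.1 (add !!Z):
        !((!U && Z) && !V): β-rule — branch into !(!U && Z)  //  !!V.
          branch 1.1.1 (add !(!U && Z)):
            (W -> W): β-rule — branch into !W  //  W.
              branch 1.1.1.1 (add !W):
                !((W -> W) && Y): β-rule — branch into !(W -> W)  //  !Y.
                  branch 1.1.1.1.1 (add !(W -> W)):
                    !(W -> W): α-rule — add W, !W.
                    × closes — contains both W and !W.
                  branch 1.1.1.1.2 (add !Y):
                    × closes — contains both Y and !Y.
              branch 1.1.1.2 (add W):
                !((W -> W) && Y): β-rule — branch into !(W -> W)  //  !Y.
                  branch 1.1.1.2.1 (add !(W -> W)):
                    !(W -> W): α-rule — add W, !W.
                    × closes — contains both W and !W.
                  branch 1.1.1.2.2 (add !Y):
                    × closes — contains both Y and !Y.
          branch 1.1.2 (add !!V):
            (W -> W): β-rule — branch into !W  //  W.
              branch 1.1.2.1 (add !W):
                !((W -> W) && Y): β-rule — branch into !(W -> W)  //  !Y.
                  branch 1.1.2.1.1 (add !(W -> W)):
                    !(W -> W): α-rule — add W, !W.
                    × closes — contains both W and !W.
                  branch 1.1.2.1.2 (add !Y):
                    × closes — contains both Y and !Y.
              branch 1.1.2.2 (add W):
                !((W -> W) && Y): β-rule — branch into !(W -> W)  //  !Y.
                  branch 1.1.2.2.1 (add !(W -> W)):
                    !(W -> W): α-rule — add W, !W.
                    × closes — contains both W and !W.
                  branch 1.1.2.2.2 (add !Y):
                    × closes — contains both Y and !Y.
      branch 1.2 (add ((!U && Z) && !V)):
        ((!U && Z) && !V): α-rule — add (!U && Z), !V.
        (!U && Z): α-rule — add !U, Z.
        !((!U && Z) && !V): β-rule — branch into !(!U && Z)  //  !!V.
          branch 1.2.1 (add !(!U && Z)):
            (W -> W): β-rule — branch into !W  //  W.
              branch 1.2.1.1 (add !W):
                !((W -> W) && Y): β-rule — branch into !(W -> W)  //  !Y.
                  branch 1.2.1.1.1 (add !(W -> W)):
                    !(W -> W): α-rule — add W, !W.
                    × closes — contains both W and !W.
                  branch 1.2.1.1.2 (add !Y):
                    × closes — contains both Y and !Y.
              branch 1.2.1.2 (add W):
                !((W -> W) && Y): β-rule — branch into !(W -> W)  //  !Y.
                  branch 1.2.1.2.1 (add !(W -> W)):
                    !(W -> W): α-rule — add W, !W.
                    × closes — contains both W and !W.
                  branch 1.2.1.2.2 (add !Y):
                    × closes — contains both Y and !Y.
          branch 1.2.2 (add !!V):
            × closes — contains both V and !V.
  branch 2 (add !Z):
    (!Z -> ((!U && Z) && !V)): β-rule — branch into !!Z  //  ((!U && Z) && !V).
      branch 2.1 (add !!Z):
        × closes — contains both Z and !Z.
      branch 2.2 (add ((!U && Z) && !V)):
        ((!U && Z) && !V): α-rule — add (!U && Z), !V.
        (!U && Z): α-rule — add !U, Z.
        × closes — contains both Z and !Z.
All 15 branches close.
Every branch closed, so the negation is unsatisfiable and the formula is valid.

Valid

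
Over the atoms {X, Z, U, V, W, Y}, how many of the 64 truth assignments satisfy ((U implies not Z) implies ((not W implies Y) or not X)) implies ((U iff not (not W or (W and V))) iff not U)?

Initial set: {T (((U implies not Z) implies ((not W implies Y) or not X)) implies ((U iff not (not W or (W and V))) iff not U))}.
T (((U implies not Z) implies ((not W implies Y) or not X)) implies ((U iff not (not W or (W and V))) iff not U)): β-rule — branch into F ((U implies not Z) implies ((not W implies Y) or not X))  //  T ((U iff not (not W or (W and V))) iff not U).
  branch 1 (add F ((U implies not Z) implies ((not W implies Y) or not X))):
    F ((U implies not Z) implies ((not W implies Y) or not X)): α-rule — add T (U implies not Z), F ((not W implies Y) or not X).
    F ((not W implies Y) or not X): α-rule — add F (not W implies Y), F not X.
    F (not W implies Y): α-rule — add T not W, F Y.
    T (U implies not Z): β-rule — branch into F U  //  T not Z.
      branch 1.1 (add F U):
        ○ open, literals {U=0, W=0, X=1, Y=0}.
      branch 1.2 (add T not Z):
        ○ open, literals {W=0, X=1, Y=0, Z=0}.
  branch 2 (add T ((U iff not (not W or (W and V))) iff not U)):
    T ((U iff not (not W or (W and V))) iff not U): β-rule — branch into T (U iff not (not W or (W and V))), T not U  //  F (U iff not (not W or (W and V))), F not U.
      branch 2.1 (add T (U iff not (not W or (W and V))), T not U):
        T (U iff not (not W or (W and V))): β-rule — branch into T U, T not (not W or (W and V))  //  F U, F not (not W or (W and V)).
          branch 2.1.1 (add T U, T not (not W or (W and V))):
            × closes — contains both U and not U.
          branch 2.1.2 (add F U, F not (not W or (W and V))):
            F not (not W or (W and V)): β-rule — branch into T not W  //  T (W and V).
              branch 2.1.2.1 (add T not W):
                ○ open, literals {U=0, W=0}.
              branch 2.1.2.2 (add T (W and V)):
                T (W and V): α-rule — add T W, T V.
                ○ open, literals {U=0, V=1, W=1}.
      branch 2.2 (add F (U iff not (not W or (W and V))), F not U):
        F (U iff not (not W or (W and V))): β-rule — branch into T U, F not (not W or (W and V))  //  F U, T not (not W or (W and V)).
          branch 2.2.1 (add T U, F not (not W or (W and V))):
            F not (not W or (W and V)): β-rule — branch into T not W  //  T (W and V).
              branch 2.2.1.1 (add T not W):
                ○ open, literals {U=1, W=0}.
              branch 2.2.1.2 (add T (W and V)):
                T (W and V): α-rule — add T W, T V.
                ○ open, literals {U=1, V=1, W=1}.
          branch 2.2.2 (add F U, T not (not W or (W and V))):
            × closes — contains both U and not U.
2 branches closed, 6 open.
Each open branch fixes some atoms; the unmentioned ones are free. Counting distinct full assignments: branch {U=0, W=0, X=1, Y=0} (Z, V) contributes 4 new; branch {W=0, X=1, Y=0, Z=0} (U, V) contributes 2 new; branch {U=0, W=0} (X, Z, V, Y) contributes 12 new; branch {U=0, V=1, W=1} (X, Z, Y) contributes 8 new; branch {U=1, W=0} (X, Z, V, Y) contributes 14 new; branch {U=1, V=1, W=1} (X, Z, Y) contributes 8 new. Total: 48.

48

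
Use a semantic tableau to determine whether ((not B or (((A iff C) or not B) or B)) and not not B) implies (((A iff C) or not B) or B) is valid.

Assume the negation and expand:
Initial set: {not (((not B or (((A iff C) or not B) or B)) and not not B) implies (((A iff C) or not B) or B))}.
not (((not B or (((A iff C) or not B) or B)) and not not B) implies (((A iff C) or not B) or B)): α-rule — add ((not B or (((A iff C) or not B) or B)) and not not B), not (((A iff C) or not B) or B).
((not B or (((A iff C) or not B) or B)) and not not B): α-rule — add (not B or (((A iff C) or not B) or B)), not not B.
not (((A iff C) or not B) or B): α-rule — add not ((A iff C) or not B), not B.
not not B: drop double negation, giving B.
× closes — contains both B and not B.
All 1 branch closes.
Every branch closed, so the negation is unsatisfiable and the formula is valid.

Valid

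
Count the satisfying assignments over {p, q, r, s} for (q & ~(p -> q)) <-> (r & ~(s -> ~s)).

12

Initial set: {((q & ~(p -> q)) <-> (r & ~(s -> ~s)))}.
((q & ~(p -> q)) <-> (r & ~(s -> ~s))): β-rule — branch into (q & ~(p -> q)), (r & ~(s -> ~s))  //  ~(q & ~(p -> q)), ~(r & ~(s -> ~s)).
  branch 1 (add (q & ~(p -> q)), (r & ~(s -> ~s))):
    (q & ~(p -> q)): α-rule — add q, ~(p -> q).
    (r & ~(s -> ~s)): α-rule — add r, ~(s -> ~s).
    ~(p -> q): α-rule — add p, ~q.
    × closes — contains both q and ~q.
  branch 2 (add ~(q & ~(p -> q)), ~(r & ~(s -> ~s))):
    ~(q & ~(p -> q)): β-rule — branch into ~q  //  ~~(p -> q).
      branch 2.1 (add ~q):
        ~(r & ~(s -> ~s)): β-rule — branch into ~r  //  ~~(s -> ~s).
          branch 2.1.1 (add ~r):
            ○ open, literals {q=0, r=0}.
          branch 2.1.2 (add ~~(s -> ~s)):
            ~~(s -> ~s): β-rule — branch into ~s  //  ~s.
              branch 2.1.2.1 (add ~s):
                ○ open, literals {q=0, s=0}.
              branch 2.1.2.2 (add ~s):
                ○ open, literals {q=0, s=0}.
      branch 2.2 (add ~~(p -> q)):
        ~(r & ~(s -> ~s)): β-rule — branch into ~r  //  ~~(s -> ~s).
          branch 2.2.1 (add ~r):
            ~~(p -> q): β-rule — branch into ~p  //  q.
              branch 2.2.1.1 (add ~p):
                ○ open, literals {p=0, r=0}.
              branch 2.2.1.2 (add q):
                ○ open, literals {q=1, r=0}.
          branch 2.2.2 (add ~~(s -> ~s)):
            ~~(p -> q): β-rule — branch into ~p  //  q.
              branch 2.2.2.1 (add ~p):
                ~~(s -> ~s): β-rule — branch into ~s  //  ~s.
                  branch 2.2.2.1.1 (add ~s):
                    ○ open, literals {p=0, s=0}.
                  branch 2.2.2.1.2 (add ~s):
                    ○ open, literals {p=0, s=0}.
              branch 2.2.2.2 (add q):
                ~~(s -> ~s): β-rule — branch into ~s  //  ~s.
                  branch 2.2.2.2.1 (add ~s):
                    ○ open, literals {q=1, s=0}.
                  branch 2.2.2.2.2 (add ~s):
                    ○ open, literals {q=1, s=0}.
1 branch closed, 9 open.
Each open branch fixes some atoms; the unmentioned ones are free. Counting distinct full assignments: branch {q=0, r=0} (p, s) contributes 4 new; branch {q=0, s=0} (p, r) contributes 2 new; branch {q=0, s=0} (p, r) contributes 0 new; branch {p=0, r=0} (q, s) contributes 2 new; branch {q=1, r=0} (p, s) contributes 2 new; branch {p=0, s=0} (q, r) contributes 1 new; branch {p=0, s=0} (q, r) contributes 0 new; branch {q=1, s=0} (p, r) contributes 1 new; branch {q=1, s=0} (p, r) contributes 0 new. Total: 12.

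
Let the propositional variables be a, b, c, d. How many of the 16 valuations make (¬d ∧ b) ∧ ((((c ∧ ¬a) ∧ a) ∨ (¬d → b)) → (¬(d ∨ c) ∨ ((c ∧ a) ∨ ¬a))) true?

4

Initial set: {((¬d ∧ b) ∧ ((((c ∧ ¬a) ∧ a) ∨ (¬d → b)) → (¬(d ∨ c) ∨ ((c ∧ a) ∨ ¬a))))}.
((¬d ∧ b) ∧ ((((c ∧ ¬a) ∧ a) ∨ (¬d → b)) → (¬(d ∨ c) ∨ ((c ∧ a) ∨ ¬a)))): α-rule — add (¬d ∧ b), ((((c ∧ ¬a) ∧ a) ∨ (¬d → b)) → (¬(d ∨ c) ∨ ((c ∧ a) ∨ ¬a))).
(¬d ∧ b): α-rule — add ¬d, b.
((((c ∧ ¬a) ∧ a) ∨ (¬d → b)) → (¬(d ∨ c) ∨ ((c ∧ a) ∨ ¬a))): β-rule — branch into ¬(((c ∧ ¬a) ∧ a) ∨ (¬d → b))  //  (¬(d ∨ c) ∨ ((c ∧ a) ∨ ¬a)).
  branch 1 (add ¬(((c ∧ ¬a) ∧ a) ∨ (¬d → b))):
    ¬(((c ∧ ¬a) ∧ a) ∨ (¬d → b)): α-rule — add ¬((c ∧ ¬a) ∧ a), ¬(¬d → b).
    ¬(¬d → b): α-rule — add ¬d, ¬b.
    × closes — contains both b and ¬b.
  branch 2 (add (¬(d ∨ c) ∨ ((c ∧ a) ∨ ¬a))):
    (¬(d ∨ c) ∨ ((c ∧ a) ∨ ¬a)): β-rule — branch into ¬(d ∨ c)  //  ((c ∧ a) ∨ ¬a).
      branch 2.1 (add ¬(d ∨ c)):
        ¬(d ∨ c): α-rule — add ¬d, ¬c.
        ○ open, literals {b=T, c=F, d=F}.
      branch 2.2 (add ((c ∧ a) ∨ ¬a)):
        ((c ∧ a) ∨ ¬a): β-rule — branch into (c ∧ a)  //  ¬a.
          branch 2.2.1 (add (c ∧ a)):
            (c ∧ a): α-rule — add c, a.
            ○ open, literals {a=T, b=T, c=T, d=F}.
          branch 2.2.2 (add ¬a):
            ○ open, literals {a=F, b=T, d=F}.
1 branch closed, 3 open.
Each open branch fixes some atoms; the unmentioned ones are free. Counting distinct full assignments: branch {b=T, c=F, d=F} (a) contributes 2 new; branch {a=T, b=T, c=T, d=F} (none free) contributes 1 new; branch {a=F, b=T, d=F} (c) contributes 1 new. Total: 4.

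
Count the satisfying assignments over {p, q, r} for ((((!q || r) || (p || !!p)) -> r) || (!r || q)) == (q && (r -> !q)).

2

Initial set: {(((((!q || r) || (p || !!p)) -> r) || (!r || q)) == (q && (r -> !q)))}.
(((((!q || r) || (p || !!p)) -> r) || (!r || q)) == (q && (r -> !q))): β-rule — branch into ((((!q || r) || (p || !!p)) -> r) || (!r || q)), (q && (r -> !q))  //  !((((!q || r) || (p || !!p)) -> r) || (!r || q)), !(q && (r -> !q)).
  branch 1 (add ((((!q || r) || (p || !!p)) -> r) || (!r || q)), (q && (r -> !q))):
    (q && (r -> !q)): α-rule — add q, (r -> !q).
    ((((!q || r) || (p || !!p)) -> r) || (!r || q)): β-rule — branch into (((!q || r) || (p || !!p)) -> r)  //  (!r || q).
      branch 1.1 (add (((!q || r) || (p || !!p)) -> r)):
        (r -> !q): β-rule — branch into !r  //  !q.
          branch 1.1.1 (add !r):
            (((!q || r) || (p || !!p)) -> r): β-rule — branch into !((!q || r) || (p || !!p))  //  r.
              branch 1.1.1.1 (add !((!q || r) || (p || !!p))):
                !((!q || r) || (p || !!p)): α-rule — add !(!q || r), !(p || !!p).
                !(!q || r): α-rule — add !!q, !r.
                !(p || !!p): α-rule — add !p, !!!p.
                !!!p: drop double negation, giving !p.
                ○ open, literals {p=F, q=T, r=F}.
              branch 1.1.1.2 (add r):
                × closes — contains both r and !r.
          branch 1.1.2 (add !q):
            × closes — contains both q and !q.
      branch 1.2 (add (!r || q)):
        (r -> !q): β-rule — branch into !r  //  !q.
          branch 1.2.1 (add !r):
            (!r || q): β-rule — branch into !r  //  q.
              branch 1.2.1.1 (add !r):
                ○ open, literals {q=T, r=F}.
              branch 1.2.1.2 (add q):
                ○ open, literals {q=T, r=F}.
          branch 1.2.2 (add !q):
            × closes — contains both q and !q.
  branch 2 (add !((((!q || r) || (p || !!p)) -> r) || (!r || q)), !(q && (r -> !q))):
    !((((!q || r) || (p || !!p)) -> r) || (!r || q)): α-rule — add !(((!q || r) || (p || !!p)) -> r), !(!r || q).
    !(((!q || r) || (p || !!p)) -> r): α-rule — add ((!q || r) || (p || !!p)), !r.
    !(!r || q): α-rule — add !!r, !q.
    × closes — contains both r and !r.
4 branches closed, 3 open.
Each open branch fixes some atoms; the unmentioned ones are free. Counting distinct full assignments: branch {p=F, q=T, r=F} (none free) contributes 1 new; branch {q=T, r=F} (p) contributes 1 new; branch {q=T, r=F} (p) contributes 0 new. Total: 2.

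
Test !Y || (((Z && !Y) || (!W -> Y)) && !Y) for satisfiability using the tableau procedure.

Initial set: {(!Y || (((Z && !Y) || (!W -> Y)) && !Y))}.
(!Y || (((Z && !Y) || (!W -> Y)) && !Y)): β-rule — branch into !Y  //  (((Z && !Y) || (!W -> Y)) && !Y).
  branch 1 (add !Y):
    ○ open, literals {Y=0}.
  branch 2 (add (((Z && !Y) || (!W -> Y)) && !Y)):
    (((Z && !Y) || (!W -> Y)) && !Y): α-rule — add ((Z && !Y) || (!W -> Y)), !Y.
    ((Z && !Y) || (!W -> Y)): β-rule — branch into (Z && !Y)  //  (!W -> Y).
      branch 2.1 (add (Z && !Y)):
        (Z && !Y): α-rule — add Z, !Y.
        ○ open, literals {Y=0, Z=1}.
      branch 2.2 (add (!W -> Y)):
        (!W -> Y): β-rule — branch into !!W  //  Y.
          branch 2.2.1 (add !!W):
            ○ open, literals {W=1, Y=0}.
          branch 2.2.2 (add Y):
            × closes — contains both Y and !Y.
1 branch closed, 3 open.
An open branch gives a satisfying assignment: Y=0.

Satisfiable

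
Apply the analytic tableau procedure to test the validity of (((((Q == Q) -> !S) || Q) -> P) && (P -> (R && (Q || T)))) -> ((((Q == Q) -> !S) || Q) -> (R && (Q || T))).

Valid

Assume the negation and expand:
Initial set: {!((((((Q == Q) -> !S) || Q) -> P) && (P -> (R && (Q || T)))) -> ((((Q == Q) -> !S) || Q) -> (R && (Q || T))))}.
!((((((Q == Q) -> !S) || Q) -> P) && (P -> (R && (Q || T)))) -> ((((Q == Q) -> !S) || Q) -> (R && (Q || T)))): α-rule — add (((((Q == Q) -> !S) || Q) -> P) && (P -> (R && (Q || T)))), !((((Q == Q) -> !S) || Q) -> (R && (Q || T))).
(((((Q == Q) -> !S) || Q) -> P) && (P -> (R && (Q || T)))): α-rule — add ((((Q == Q) -> !S) || Q) -> P), (P -> (R && (Q || T))).
!((((Q == Q) -> !S) || Q) -> (R && (Q || T))): α-rule — add (((Q == Q) -> !S) || Q), !(R && (Q || T)).
((((Q == Q) -> !S) || Q) -> P): β-rule — branch into !(((Q == Q) -> !S) || Q)  //  P.
  branch 1 (add !(((Q == Q) -> !S) || Q)):
    !(((Q == Q) -> !S) || Q): α-rule — add !((Q == Q) -> !S), !Q.
    !((Q == Q) -> !S): α-rule — add (Q == Q), !!S.
    (P -> (R && (Q || T))): β-rule — branch into !P  //  (R && (Q || T)).
      branch 1.1 (add !P):
        (((Q == Q) -> !S) || Q): β-rule — branch into ((Q == Q) -> !S)  //  Q.
          branch 1.1.1 (add ((Q == Q) -> !S)):
            !(R && (Q || T)): β-rule — branch into !R  //  !(Q || T).
              branch 1.1.1.1 (add !R):
                (Q == Q): β-rule — branch into Q, Q  //  !Q, !Q.
                  branch 1.1.1.1.1 (add Q, Q):
                    × closes — contains both Q and !Q.
                  branch 1.1.1.1.2 (add !Q, !Q):
                    ((Q == Q) -> !S): β-rule — branch into !(Q == Q)  //  !S.
                      branch 1.1.1.1.2.1 (add !(Q == Q)):
                        !(Q == Q): β-rule — branch into Q, !Q  //  !Q, Q.
                          branch 1.1.1.1.2.1.1 (add Q, !Q):
                            × closes — contains both Q and !Q.
                          branch 1.1.1.1.2.1.2 (add !Q, Q):
                            × closes — contains both Q and !Q.
                      branch 1.1.1.1.2.2 (add !S):
                        × closes — contains both S and !S.
              branch 1.1.1.2 (add !(Q || T)):
                !(Q || T): α-rule — add !Q, !T.
                (Q == Q): β-rule — branch into Q, Q  //  !Q, !Q.
                  branch 1.1.1.2.1 (add Q, Q):
                    × closes — contains both Q and !Q.
                  branch 1.1.1.2.2 (add !Q, !Q):
                    ((Q == Q) -> !S): β-rule — branch into !(Q == Q)  //  !S.
                      branch 1.1.1.2.2.1 (add !(Q == Q)):
                        !(Q == Q): β-rule — branch into Q, !Q  //  !Q, Q.
                          branch 1.1.1.2.2.1.1 (add Q, !Q):
                            × closes — contains both Q and !Q.
                          branch 1.1.1.2.2.1.2 (add !Q, Q):
                            × closes — contains both Q and !Q.
                      branch 1.1.1.2.2.2 (add !S):
                        × closes — contains both S and !S.
          branch 1.1.2 (add Q):
            × closes — contains both Q and !Q.
      branch 1.2 (add (R && (Q || T))):
        (R && (Q || T)): α-rule — add R, (Q || T).
        (((Q == Q) -> !S) || Q): β-rule — branch into ((Q == Q) -> !S)  //  Q.
          branch 1.2.1 (add ((Q == Q) -> !S)):
            !(R && (Q || T)): β-rule — branch into !R  //  !(Q || T).
              branch 1.2.1.1 (add !R):
                × closes — contains both R and !R.
              branch 1.2.1.2 (add !(Q || T)):
                !(Q || T): α-rule — add !Q, !T.
                (Q == Q): β-rule — branch into Q, Q  //  !Q, !Q.
                  branch 1.2.1.2.1 (add Q, Q):
                    × closes — contains both Q and !Q.
                  branch 1.2.1.2.2 (add !Q, !Q):
                    (Q || T): β-rule — branch into Q  //  T.
                      branch 1.2.1.2.2.1 (add Q):
                        × closes — contains both Q and !Q.
                      branch 1.2.1.2.2.2 (add T):
                        × closes — contains both T and !T.
          branch 1.2.2 (add Q):
            × closes — contains both Q and !Q.
  branch 2 (add P):
    (P -> (R && (Q || T))): β-rule — branch into !P  //  (R && (Q || T)).
      branch 2.1 (add !P):
        × closes — contains both P and !P.
      branch 2.2 (add (R && (Q || T))):
        (R && (Q || T)): α-rule — add R, (Q || T).
        (((Q == Q) -> !S) || Q): β-rule — branch into ((Q == Q) -> !S)  //  Q.
          branch 2.2.1 (add ((Q == Q) -> !S)):
            !(R && (Q || T)): β-rule — branch into !R  //  !(Q || T).
              branch 2.2.1.1 (add !R):
                × closes — contains both R and !R.
              branch 2.2.1.2 (add !(Q || T)):
                !(Q || T): α-rule — add !Q, !T.
                (Q || T): β-rule — branch into Q  //  T.
                  branch 2.2.1.2.1 (add Q):
                    × closes — contains both Q and !Q.
                  branch 2.2.1.2.2 (add T):
                    × closes — contains both T and !T.
          branch 2.2.2 (add Q):
            !(R && (Q || T)): β-rule — branch into !R  //  !(Q || T).
              branch 2.2.2.1 (add !R):
                × closes — contains both R and !R.
              branch 2.2.2.2 (add !(Q || T)):
                !(Q || T): α-rule — add !Q, !T.
                × closes — contains both Q and !Q.
All 20 branches close.
Every branch closed, so the negation is unsatisfiable and the formula is valid.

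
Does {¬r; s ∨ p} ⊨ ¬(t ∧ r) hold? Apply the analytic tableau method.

Initial set: {¬r; (s ∨ p); ¬¬(t ∧ r)}.
¬¬(t ∧ r): α-rule — add t, r.
× closes — contains both r and ¬r.
All 1 branch closes.
Every branch closed, so the premises entail the conclusion.

Yes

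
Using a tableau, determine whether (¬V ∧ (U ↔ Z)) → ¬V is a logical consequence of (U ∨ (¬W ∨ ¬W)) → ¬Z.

Initial set: {T ((U ∨ (¬W ∨ ¬W)) → ¬Z); F ((¬V ∧ (U ↔ Z)) → ¬V)}.
F ((¬V ∧ (U ↔ Z)) → ¬V): α-rule — add T (¬V ∧ (U ↔ Z)), F ¬V.
T (¬V ∧ (U ↔ Z)): α-rule — add T ¬V, T (U ↔ Z).
× closes — contains both V and ¬V.
All 1 branch closes.
Every branch closed, so the premises entail the conclusion.

Yes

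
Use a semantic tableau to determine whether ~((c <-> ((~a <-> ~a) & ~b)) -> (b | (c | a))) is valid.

Not valid

Assume the negation and expand:
Initial set: {~~((c <-> ((~a <-> ~a) & ~b)) -> (b | (c | a)))}.
~~((c <-> ((~a <-> ~a) & ~b)) -> (b | (c | a))): β-rule — branch into ~(c <-> ((~a <-> ~a) & ~b))  //  (b | (c | a)).
  branch 1 (add ~(c <-> ((~a <-> ~a) & ~b))):
    ~(c <-> ((~a <-> ~a) & ~b)): β-rule — branch into c, ~((~a <-> ~a) & ~b)  //  ~c, ((~a <-> ~a) & ~b).
      branch 1.1 (add c, ~((~a <-> ~a) & ~b)):
        ~((~a <-> ~a) & ~b): β-rule — branch into ~(~a <-> ~a)  //  ~~b.
          branch 1.1.1 (add ~(~a <-> ~a)):
            ~(~a <-> ~a): β-rule — branch into ~a, ~~a  //  ~~a, ~a.
              branch 1.1.1.1 (add ~a, ~~a):
                × closes — contains both a and ~a.
              branch 1.1.1.2 (add ~~a, ~a):
                × closes — contains both a and ~a.
          branch 1.1.2 (add ~~b):
            ○ open, literals {b=1, c=1}.
      branch 1.2 (add ~c, ((~a <-> ~a) & ~b)):
        ((~a <-> ~a) & ~b): α-rule — add (~a <-> ~a), ~b.
        (~a <-> ~a): β-rule — branch into ~a, ~a  //  ~~a, ~~a.
          branch 1.2.1 (add ~a, ~a):
            ○ open, literals {a=0, b=0, c=0}.
          branch 1.2.2 (add ~~a, ~~a):
            ○ open, literals {a=1, b=0, c=0}.
  branch 2 (add (b | (c | a))):
    (b | (c | a)): β-rule — branch into b  //  (c | a).
      branch 2.1 (add b):
        ○ open, literals {b=1}.
      branch 2.2 (add (c | a)):
        (c | a): β-rule — branch into c  //  a.
          branch 2.2.1 (add c):
            ○ open, literals {c=1}.
          branch 2.2.2 (add a):
            ○ open, literals {a=1}.
2 branches closed, 6 open.
An open branch gives a countermodel: b=1, c=1 (unmentioned atoms arbitrary); under it the original formula is false.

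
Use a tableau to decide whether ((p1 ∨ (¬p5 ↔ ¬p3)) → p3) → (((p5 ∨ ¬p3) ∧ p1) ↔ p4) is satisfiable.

Satisfiable

Initial set: {(((p1 ∨ (¬p5 ↔ ¬p3)) → p3) → (((p5 ∨ ¬p3) ∧ p1) ↔ p4))}.
(((p1 ∨ (¬p5 ↔ ¬p3)) → p3) → (((p5 ∨ ¬p3) ∧ p1) ↔ p4)): β-rule — branch into ¬((p1 ∨ (¬p5 ↔ ¬p3)) → p3)  //  (((p5 ∨ ¬p3) ∧ p1) ↔ p4).
  branch 1 (add ¬((p1 ∨ (¬p5 ↔ ¬p3)) → p3)):
    ¬((p1 ∨ (¬p5 ↔ ¬p3)) → p3): α-rule — add (p1 ∨ (¬p5 ↔ ¬p3)), ¬p3.
    (p1 ∨ (¬p5 ↔ ¬p3)): β-rule — branch into p1  //  (¬p5 ↔ ¬p3).
      branch 1.1 (add p1):
        ○ open, literals {p1=true, p3=false}.
      branch 1.2 (add (¬p5 ↔ ¬p3)):
        (¬p5 ↔ ¬p3): β-rule — branch into ¬p5, ¬p3  //  ¬¬p5, ¬¬p3.
          branch 1.2.1 (add ¬p5, ¬p3):
            ○ open, literals {p3=false, p5=false}.
          branch 1.2.2 (add ¬¬p5, ¬¬p3):
            × closes — contains both p3 and ¬p3.
  branch 2 (add (((p5 ∨ ¬p3) ∧ p1) ↔ p4)):
    (((p5 ∨ ¬p3) ∧ p1) ↔ p4): β-rule — branch into ((p5 ∨ ¬p3) ∧ p1), p4  //  ¬((p5 ∨ ¬p3) ∧ p1), ¬p4.
      branch 2.1 (add ((p5 ∨ ¬p3) ∧ p1), p4):
        ((p5 ∨ ¬p3) ∧ p1): α-rule — add (p5 ∨ ¬p3), p1.
        (p5 ∨ ¬p3): β-rule — branch into p5  //  ¬p3.
          branch 2.1.1 (add p5):
            ○ open, literals {p1=true, p4=true, p5=true}.
          branch 2.1.2 (add ¬p3):
            ○ open, literals {p1=true, p3=false, p4=true}.
      branch 2.2 (add ¬((p5 ∨ ¬p3) ∧ p1), ¬p4):
        ¬((p5 ∨ ¬p3) ∧ p1): β-rule — branch into ¬(p5 ∨ ¬p3)  //  ¬p1.
          branch 2.2.1 (add ¬(p5 ∨ ¬p3)):
            ¬(p5 ∨ ¬p3): α-rule — add ¬p5, ¬¬p3.
            ○ open, literals {p3=true, p4=false, p5=false}.
          branch 2.2.2 (add ¬p1):
            ○ open, literals {p1=false, p4=false}.
1 branch closed, 6 open.
An open branch gives a satisfying assignment: p1=true, p3=false.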